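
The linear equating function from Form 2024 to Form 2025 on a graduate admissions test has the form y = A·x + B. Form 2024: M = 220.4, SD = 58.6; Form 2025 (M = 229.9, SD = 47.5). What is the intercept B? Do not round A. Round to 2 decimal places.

51.25

A = SD_Y / SD_X = 47.5 / 58.6 = 0.810580
B = M_Y − A·M_X = 229.9 − 0.810580 × 220.4 = 51.25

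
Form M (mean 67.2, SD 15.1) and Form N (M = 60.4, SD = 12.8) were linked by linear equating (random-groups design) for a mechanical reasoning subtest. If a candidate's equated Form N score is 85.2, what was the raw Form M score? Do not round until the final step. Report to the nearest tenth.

Invert y = (SD_Y/SD_X)(x − M_X) + M_Y:
x = (SD_X/SD_Y)(y − M_Y) + M_X = (15.1/12.8)(85.2 − 60.4) + 67.2
x = 1.179687 × 24.800 + 67.2 = 96.5

96.5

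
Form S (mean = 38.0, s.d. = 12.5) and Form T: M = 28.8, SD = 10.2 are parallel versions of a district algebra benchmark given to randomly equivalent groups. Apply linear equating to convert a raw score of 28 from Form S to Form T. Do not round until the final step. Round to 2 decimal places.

20.64

Linear equating: y = (SD_Y/SD_X)(x − M_X) + M_Y
y = (10.2/12.5)(28 − 38.0) + 28.8
y = 0.816000 × -10.0 + 28.8 = -8.1600 + 28.8 = 20.64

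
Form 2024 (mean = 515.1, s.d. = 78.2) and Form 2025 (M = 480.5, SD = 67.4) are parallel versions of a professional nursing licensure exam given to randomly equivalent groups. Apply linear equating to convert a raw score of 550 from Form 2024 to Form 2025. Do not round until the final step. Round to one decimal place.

Linear equating: y = (SD_Y/SD_X)(x − M_X) + M_Y
y = (67.4/78.2)(550 − 515.1) + 480.5
y = 0.861893 × 34.9 + 480.5 = 30.0801 + 480.5 = 510.6

510.6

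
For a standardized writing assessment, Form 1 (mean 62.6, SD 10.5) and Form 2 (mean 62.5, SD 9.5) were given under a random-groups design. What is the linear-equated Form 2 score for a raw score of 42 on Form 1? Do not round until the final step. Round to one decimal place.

Linear equating: y = (SD_Y/SD_X)(x − M_X) + M_Y
y = (9.5/10.5)(42 − 62.6) + 62.5
y = 0.904762 × -20.6 + 62.5 = -18.6381 + 62.5 = 43.9

43.9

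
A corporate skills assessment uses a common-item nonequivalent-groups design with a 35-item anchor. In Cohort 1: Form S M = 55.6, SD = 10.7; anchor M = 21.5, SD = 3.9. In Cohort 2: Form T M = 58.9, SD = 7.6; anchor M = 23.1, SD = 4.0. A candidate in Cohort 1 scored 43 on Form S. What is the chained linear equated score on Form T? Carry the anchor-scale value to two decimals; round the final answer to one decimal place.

47.1

Form S → anchor (Cohort 1): v = (3.9/10.7)(43 − 55.6) + 21.5 = 16.91
anchor → Form T (Cohort 2): y = (7.6/4.0)(16.91 − 23.1) + 58.9 = 47.1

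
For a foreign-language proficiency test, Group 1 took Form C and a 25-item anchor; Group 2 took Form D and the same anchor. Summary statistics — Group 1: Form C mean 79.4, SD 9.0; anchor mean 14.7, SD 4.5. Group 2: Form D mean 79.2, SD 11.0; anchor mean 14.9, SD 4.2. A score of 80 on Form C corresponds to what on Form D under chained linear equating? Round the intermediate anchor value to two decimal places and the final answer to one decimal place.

Form C → anchor (Group 1): v = (4.5/9.0)(80 − 79.4) + 14.7 = 15.00
anchor → Form D (Group 2): y = (11.0/4.2)(15.00 − 14.9) + 79.2 = 79.5

79.5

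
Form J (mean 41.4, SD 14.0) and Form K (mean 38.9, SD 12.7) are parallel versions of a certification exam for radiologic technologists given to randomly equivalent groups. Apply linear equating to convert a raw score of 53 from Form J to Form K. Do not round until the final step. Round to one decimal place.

Linear equating: y = (SD_Y/SD_X)(x − M_X) + M_Y
y = (12.7/14.0)(53 − 41.4) + 38.9
y = 0.907143 × 11.6 + 38.9 = 10.5229 + 38.9 = 49.4

49.4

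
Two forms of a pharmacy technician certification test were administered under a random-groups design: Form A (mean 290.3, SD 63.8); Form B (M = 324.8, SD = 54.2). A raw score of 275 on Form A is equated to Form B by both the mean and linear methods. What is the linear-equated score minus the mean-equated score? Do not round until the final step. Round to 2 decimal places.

2.30

Mean-equated: 275 + (324.8 − 290.3) = 309.50
Linear-equated: (54.2/63.8)(275 − 290.3) + 324.8 = 311.802
Difference = 311.802 − 309.50 = 2.30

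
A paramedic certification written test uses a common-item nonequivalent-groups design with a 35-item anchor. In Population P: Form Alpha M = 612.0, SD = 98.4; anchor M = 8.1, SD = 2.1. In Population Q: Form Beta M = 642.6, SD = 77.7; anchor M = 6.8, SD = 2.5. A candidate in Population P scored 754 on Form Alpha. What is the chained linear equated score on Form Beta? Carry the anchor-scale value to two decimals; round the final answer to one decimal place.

Form Alpha → anchor (Population P): v = (2.1/98.4)(754 − 612.0) + 8.1 = 11.13
anchor → Form Beta (Population Q): y = (77.7/2.5)(11.13 − 6.8) + 642.6 = 777.2

777.2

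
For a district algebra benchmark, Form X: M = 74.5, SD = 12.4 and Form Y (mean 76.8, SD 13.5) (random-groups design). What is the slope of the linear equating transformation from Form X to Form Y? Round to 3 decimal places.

A = SD_Y / SD_X = 13.5 / 12.4 = 1.089

1.089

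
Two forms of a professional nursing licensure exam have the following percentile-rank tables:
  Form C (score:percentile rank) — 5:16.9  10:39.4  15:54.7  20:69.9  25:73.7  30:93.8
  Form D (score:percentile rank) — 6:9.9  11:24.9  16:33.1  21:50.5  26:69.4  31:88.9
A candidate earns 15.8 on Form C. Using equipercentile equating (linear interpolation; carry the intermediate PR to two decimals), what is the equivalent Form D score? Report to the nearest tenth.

22.8

PR of 15.8 on Form C: 54.7 + (15.8 − 15)/(20 − 15) × (69.9 − 54.7) = 57.13
On Form D, PR 57.13 falls between score 21 (PR 50.5) and 26 (PR 69.4).
Interpolate: 21 + (57.13 − 50.5)/(69.4 − 50.5) × (26 − 21) = 22.8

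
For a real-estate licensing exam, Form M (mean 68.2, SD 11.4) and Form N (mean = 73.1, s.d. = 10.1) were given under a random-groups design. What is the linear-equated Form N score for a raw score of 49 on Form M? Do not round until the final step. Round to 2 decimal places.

Linear equating: y = (SD_Y/SD_X)(x − M_X) + M_Y
y = (10.1/11.4)(49 − 68.2) + 73.1
y = 0.885965 × -19.2 + 73.1 = -17.0105 + 73.1 = 56.09

56.09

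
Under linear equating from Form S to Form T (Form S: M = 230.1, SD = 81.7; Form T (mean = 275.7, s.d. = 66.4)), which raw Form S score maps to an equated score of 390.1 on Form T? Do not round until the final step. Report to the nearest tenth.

370.9

Invert y = (SD_Y/SD_X)(x − M_X) + M_Y:
x = (SD_X/SD_Y)(y − M_Y) + M_X = (81.7/66.4)(390.1 − 275.7) + 230.1
x = 1.230422 × 114.400 + 230.1 = 370.9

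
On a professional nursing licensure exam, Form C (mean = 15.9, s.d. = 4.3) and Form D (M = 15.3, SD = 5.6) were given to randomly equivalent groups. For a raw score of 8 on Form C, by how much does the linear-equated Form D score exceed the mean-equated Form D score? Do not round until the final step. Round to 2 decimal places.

-2.39

Mean-equated: 8 + (15.3 − 15.9) = 7.40
Linear-equated: (5.6/4.3)(8 − 15.9) + 15.3 = 5.012
Difference = 5.012 − 7.40 = -2.39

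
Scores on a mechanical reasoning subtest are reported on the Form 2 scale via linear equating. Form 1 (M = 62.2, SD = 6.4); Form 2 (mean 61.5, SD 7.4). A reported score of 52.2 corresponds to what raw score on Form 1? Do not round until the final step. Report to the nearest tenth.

54.2

Invert y = (SD_Y/SD_X)(x − M_X) + M_Y:
x = (SD_X/SD_Y)(y − M_Y) + M_X = (6.4/7.4)(52.2 − 61.5) + 62.2
x = 0.864865 × -9.300 + 62.2 = 54.2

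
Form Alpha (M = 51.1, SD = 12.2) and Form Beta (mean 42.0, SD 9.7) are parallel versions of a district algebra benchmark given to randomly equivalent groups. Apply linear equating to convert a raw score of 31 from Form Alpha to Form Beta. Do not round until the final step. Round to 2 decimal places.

26.02

Linear equating: y = (SD_Y/SD_X)(x − M_X) + M_Y
y = (9.7/12.2)(31 − 51.1) + 42.0
y = 0.795082 × -20.1 + 42.0 = -15.9811 + 42.0 = 26.02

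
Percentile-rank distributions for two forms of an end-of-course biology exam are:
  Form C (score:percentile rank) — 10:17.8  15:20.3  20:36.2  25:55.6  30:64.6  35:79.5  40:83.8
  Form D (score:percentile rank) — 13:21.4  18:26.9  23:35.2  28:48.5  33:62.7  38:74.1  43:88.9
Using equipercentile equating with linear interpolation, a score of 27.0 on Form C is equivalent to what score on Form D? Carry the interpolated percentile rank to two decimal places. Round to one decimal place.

PR of 27.0 on Form C: 55.6 + (27.0 − 25)/(30 − 25) × (64.6 − 55.6) = 59.20
On Form D, PR 59.20 falls between score 28 (PR 48.5) and 33 (PR 62.7).
Interpolate: 28 + (59.20 − 48.5)/(62.7 − 48.5) × (33 − 28) = 31.8

31.8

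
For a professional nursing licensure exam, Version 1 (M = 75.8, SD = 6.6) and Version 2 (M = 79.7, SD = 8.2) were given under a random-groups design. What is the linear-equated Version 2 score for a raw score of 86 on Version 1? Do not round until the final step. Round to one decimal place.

Linear equating: y = (SD_Y/SD_X)(x − M_X) + M_Y
y = (8.2/6.6)(86 − 75.8) + 79.7
y = 1.242424 × 10.2 + 79.7 = 12.6727 + 79.7 = 92.4

92.4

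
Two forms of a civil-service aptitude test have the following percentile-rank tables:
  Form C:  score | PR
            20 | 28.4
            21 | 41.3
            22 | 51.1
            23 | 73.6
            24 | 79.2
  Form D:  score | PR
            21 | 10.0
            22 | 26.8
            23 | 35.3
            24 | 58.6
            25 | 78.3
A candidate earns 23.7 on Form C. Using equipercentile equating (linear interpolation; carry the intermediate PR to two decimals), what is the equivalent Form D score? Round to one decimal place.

PR of 23.7 on Form C: 73.6 + (23.7 − 23)/(24 − 23) × (79.2 − 73.6) = 77.52
On Form D, PR 77.52 falls between score 24 (PR 58.6) and 25 (PR 78.3).
Interpolate: 24 + (77.52 − 58.6)/(78.3 − 58.6) × (25 − 24) = 25.0

25.0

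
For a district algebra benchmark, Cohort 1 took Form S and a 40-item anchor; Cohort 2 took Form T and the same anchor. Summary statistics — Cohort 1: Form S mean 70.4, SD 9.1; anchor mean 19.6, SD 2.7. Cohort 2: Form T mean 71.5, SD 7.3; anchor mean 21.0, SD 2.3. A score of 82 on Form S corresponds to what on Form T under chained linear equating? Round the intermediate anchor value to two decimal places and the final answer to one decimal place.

Form S → anchor (Cohort 1): v = (2.7/9.1)(82 − 70.4) + 19.6 = 23.04
anchor → Form T (Cohort 2): y = (7.3/2.3)(23.04 − 21.0) + 71.5 = 78.0

78.0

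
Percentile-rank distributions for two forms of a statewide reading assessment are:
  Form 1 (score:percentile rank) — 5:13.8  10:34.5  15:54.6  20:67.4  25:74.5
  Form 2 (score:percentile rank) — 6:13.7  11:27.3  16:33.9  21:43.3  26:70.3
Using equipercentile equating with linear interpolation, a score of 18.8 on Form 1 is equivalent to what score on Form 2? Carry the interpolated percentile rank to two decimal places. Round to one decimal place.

24.9

PR of 18.8 on Form 1: 54.6 + (18.8 − 15)/(20 − 15) × (67.4 − 54.6) = 64.33
On Form 2, PR 64.33 falls between score 21 (PR 43.3) and 26 (PR 70.3).
Interpolate: 21 + (64.33 − 43.3)/(70.3 − 43.3) × (26 − 21) = 24.9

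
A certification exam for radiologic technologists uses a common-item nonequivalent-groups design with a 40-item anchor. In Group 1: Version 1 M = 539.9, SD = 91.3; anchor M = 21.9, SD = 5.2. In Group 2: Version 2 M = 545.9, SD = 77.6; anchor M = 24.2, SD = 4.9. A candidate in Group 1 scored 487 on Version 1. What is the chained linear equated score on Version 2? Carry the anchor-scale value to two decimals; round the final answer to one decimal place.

Version 1 → anchor (Group 1): v = (5.2/91.3)(487 − 539.9) + 21.9 = 18.89
anchor → Version 2 (Group 2): y = (77.6/4.9)(18.89 − 24.2) + 545.9 = 461.8

461.8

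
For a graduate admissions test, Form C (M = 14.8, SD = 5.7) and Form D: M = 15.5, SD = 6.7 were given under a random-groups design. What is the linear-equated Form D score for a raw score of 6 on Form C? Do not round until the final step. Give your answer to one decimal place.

Linear equating: y = (SD_Y/SD_X)(x − M_X) + M_Y
y = (6.7/5.7)(6 − 14.8) + 15.5
y = 1.175439 × -8.8 + 15.5 = -10.3439 + 15.5 = 5.2

5.2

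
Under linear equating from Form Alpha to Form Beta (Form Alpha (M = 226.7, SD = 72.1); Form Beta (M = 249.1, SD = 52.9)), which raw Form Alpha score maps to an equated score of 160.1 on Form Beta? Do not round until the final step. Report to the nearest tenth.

Invert y = (SD_Y/SD_X)(x − M_X) + M_Y:
x = (SD_X/SD_Y)(y − M_Y) + M_X = (72.1/52.9)(160.1 − 249.1) + 226.7
x = 1.362949 × -89.000 + 226.7 = 105.4

105.4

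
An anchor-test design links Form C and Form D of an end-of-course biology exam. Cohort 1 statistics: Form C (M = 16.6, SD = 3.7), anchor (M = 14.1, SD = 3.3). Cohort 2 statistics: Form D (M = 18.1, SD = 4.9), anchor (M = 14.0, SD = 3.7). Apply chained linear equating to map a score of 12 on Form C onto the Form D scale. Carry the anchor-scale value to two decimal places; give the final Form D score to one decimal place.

12.8

Form C → anchor (Cohort 1): v = (3.3/3.7)(12 − 16.6) + 14.1 = 10.00
anchor → Form D (Cohort 2): y = (4.9/3.7)(10.00 − 14.0) + 18.1 = 12.8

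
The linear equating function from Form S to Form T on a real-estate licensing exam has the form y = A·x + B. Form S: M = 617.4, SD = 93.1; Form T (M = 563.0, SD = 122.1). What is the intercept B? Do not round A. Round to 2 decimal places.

A = SD_Y / SD_X = 122.1 / 93.1 = 1.311493
B = M_Y − A·M_X = 563.0 − 1.311493 × 617.4 = -246.72

-246.72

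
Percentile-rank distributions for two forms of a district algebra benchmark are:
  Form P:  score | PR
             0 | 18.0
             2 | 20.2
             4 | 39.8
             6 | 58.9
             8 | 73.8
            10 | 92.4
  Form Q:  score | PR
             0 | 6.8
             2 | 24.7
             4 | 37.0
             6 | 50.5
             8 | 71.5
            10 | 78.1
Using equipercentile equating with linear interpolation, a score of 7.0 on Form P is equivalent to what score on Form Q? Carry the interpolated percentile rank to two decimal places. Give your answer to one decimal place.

PR of 7.0 on Form P: 58.9 + (7.0 − 6)/(8 − 6) × (73.8 − 58.9) = 66.35
On Form Q, PR 66.35 falls between score 6 (PR 50.5) and 8 (PR 71.5).
Interpolate: 6 + (66.35 − 50.5)/(71.5 − 50.5) × (8 − 6) = 7.5

7.5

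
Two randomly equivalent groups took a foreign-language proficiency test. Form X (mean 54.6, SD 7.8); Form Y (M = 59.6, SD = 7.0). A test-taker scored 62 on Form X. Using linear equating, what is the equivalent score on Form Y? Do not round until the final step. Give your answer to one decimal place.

Linear equating: y = (SD_Y/SD_X)(x − M_X) + M_Y
y = (7.0/7.8)(62 − 54.6) + 59.6
y = 0.897436 × 7.4 + 59.6 = 6.6410 + 59.6 = 66.2

66.2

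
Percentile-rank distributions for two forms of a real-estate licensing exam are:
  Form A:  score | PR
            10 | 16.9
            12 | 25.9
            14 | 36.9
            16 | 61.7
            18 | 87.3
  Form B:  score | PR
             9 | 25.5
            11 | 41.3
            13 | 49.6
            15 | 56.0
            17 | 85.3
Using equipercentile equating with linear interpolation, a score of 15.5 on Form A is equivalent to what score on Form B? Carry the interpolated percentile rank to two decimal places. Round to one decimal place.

14.8

PR of 15.5 on Form A: 36.9 + (15.5 − 14)/(16 − 14) × (61.7 − 36.9) = 55.50
On Form B, PR 55.50 falls between score 13 (PR 49.6) and 15 (PR 56.0).
Interpolate: 13 + (55.50 − 49.6)/(56.0 − 49.6) × (15 − 13) = 14.8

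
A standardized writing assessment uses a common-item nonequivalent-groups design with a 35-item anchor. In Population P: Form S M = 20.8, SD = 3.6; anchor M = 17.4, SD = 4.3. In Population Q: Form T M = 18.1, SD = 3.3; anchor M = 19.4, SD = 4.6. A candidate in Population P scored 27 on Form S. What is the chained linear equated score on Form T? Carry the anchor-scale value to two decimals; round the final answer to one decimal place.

Form S → anchor (Population P): v = (4.3/3.6)(27 − 20.8) + 17.4 = 24.81
anchor → Form T (Population Q): y = (3.3/4.6)(24.81 − 19.4) + 18.1 = 22.0

22.0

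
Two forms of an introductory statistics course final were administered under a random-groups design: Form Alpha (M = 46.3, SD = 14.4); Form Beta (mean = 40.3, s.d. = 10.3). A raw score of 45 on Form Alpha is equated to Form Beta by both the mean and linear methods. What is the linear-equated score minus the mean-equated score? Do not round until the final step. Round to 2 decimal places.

0.37

Mean-equated: 45 + (40.3 − 46.3) = 39.00
Linear-equated: (10.3/14.4)(45 − 46.3) + 40.3 = 39.370
Difference = 39.370 − 39.00 = 0.37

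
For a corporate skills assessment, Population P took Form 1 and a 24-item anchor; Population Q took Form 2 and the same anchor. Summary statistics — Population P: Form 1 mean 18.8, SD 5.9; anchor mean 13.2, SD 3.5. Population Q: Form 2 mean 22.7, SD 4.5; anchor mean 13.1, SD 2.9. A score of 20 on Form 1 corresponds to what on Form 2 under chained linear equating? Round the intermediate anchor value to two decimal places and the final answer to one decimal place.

Form 1 → anchor (Population P): v = (3.5/5.9)(20 − 18.8) + 13.2 = 13.91
anchor → Form 2 (Population Q): y = (4.5/2.9)(13.91 − 13.1) + 22.7 = 24.0

24.0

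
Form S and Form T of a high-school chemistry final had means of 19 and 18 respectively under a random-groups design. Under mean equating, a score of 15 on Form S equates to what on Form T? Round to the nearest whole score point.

Mean equating: y = x + (M_Y − M_X) = 15 + (18 − 19) = 14

14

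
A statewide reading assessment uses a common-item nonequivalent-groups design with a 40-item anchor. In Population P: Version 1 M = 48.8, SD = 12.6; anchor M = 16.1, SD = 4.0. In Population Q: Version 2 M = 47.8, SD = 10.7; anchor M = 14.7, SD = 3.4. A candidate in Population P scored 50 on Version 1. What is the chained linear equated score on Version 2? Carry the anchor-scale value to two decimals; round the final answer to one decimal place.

Version 1 → anchor (Population P): v = (4.0/12.6)(50 − 48.8) + 16.1 = 16.48
anchor → Version 2 (Population Q): y = (10.7/3.4)(16.48 − 14.7) + 47.8 = 53.4

53.4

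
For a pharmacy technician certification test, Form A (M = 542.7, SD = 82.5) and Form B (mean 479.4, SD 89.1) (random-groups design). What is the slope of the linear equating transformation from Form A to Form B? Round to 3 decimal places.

1.080

A = SD_Y / SD_X = 89.1 / 82.5 = 1.080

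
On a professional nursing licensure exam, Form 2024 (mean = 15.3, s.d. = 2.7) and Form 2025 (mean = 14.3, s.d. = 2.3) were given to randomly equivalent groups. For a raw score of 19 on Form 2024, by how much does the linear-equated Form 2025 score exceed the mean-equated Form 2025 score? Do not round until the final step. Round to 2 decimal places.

Mean-equated: 19 + (14.3 − 15.3) = 18.00
Linear-equated: (2.3/2.7)(19 − 15.3) + 14.3 = 17.452
Difference = 17.452 − 18.00 = -0.55

-0.55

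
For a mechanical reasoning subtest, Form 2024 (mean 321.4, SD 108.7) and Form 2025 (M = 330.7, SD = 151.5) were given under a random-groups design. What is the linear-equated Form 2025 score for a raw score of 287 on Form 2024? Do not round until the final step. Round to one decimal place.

Linear equating: y = (SD_Y/SD_X)(x − M_X) + M_Y
y = (151.5/108.7)(287 − 321.4) + 330.7
y = 1.393744 × -34.4 + 330.7 = -47.9448 + 330.7 = 282.8

282.8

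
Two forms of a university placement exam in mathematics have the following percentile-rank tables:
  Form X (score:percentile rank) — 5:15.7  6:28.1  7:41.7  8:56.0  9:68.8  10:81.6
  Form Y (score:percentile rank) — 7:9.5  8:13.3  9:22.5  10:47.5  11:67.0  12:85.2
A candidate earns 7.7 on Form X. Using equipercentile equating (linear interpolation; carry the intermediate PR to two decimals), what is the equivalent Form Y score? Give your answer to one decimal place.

PR of 7.7 on Form X: 41.7 + (7.7 − 7)/(8 − 7) × (56.0 − 41.7) = 51.71
On Form Y, PR 51.71 falls between score 10 (PR 47.5) and 11 (PR 67.0).
Interpolate: 10 + (51.71 − 47.5)/(67.0 − 47.5) × (11 − 10) = 10.2

10.2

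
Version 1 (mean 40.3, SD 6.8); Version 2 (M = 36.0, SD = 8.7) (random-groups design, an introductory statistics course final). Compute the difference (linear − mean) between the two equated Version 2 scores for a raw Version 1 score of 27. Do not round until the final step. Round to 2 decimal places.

Mean-equated: 27 + (36.0 − 40.3) = 22.70
Linear-equated: (8.7/6.8)(27 − 40.3) + 36.0 = 18.984
Difference = 18.984 − 22.70 = -3.72

-3.72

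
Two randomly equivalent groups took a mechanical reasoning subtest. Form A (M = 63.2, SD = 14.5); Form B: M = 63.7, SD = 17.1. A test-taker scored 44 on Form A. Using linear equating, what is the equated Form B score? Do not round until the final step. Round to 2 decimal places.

41.06

Linear equating: y = (SD_Y/SD_X)(x − M_X) + M_Y
y = (17.1/14.5)(44 − 63.2) + 63.7
y = 1.179310 × -19.2 + 63.7 = -22.6428 + 63.7 = 41.06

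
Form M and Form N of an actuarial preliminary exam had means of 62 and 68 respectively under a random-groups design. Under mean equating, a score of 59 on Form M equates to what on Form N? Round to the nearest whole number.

65

Mean equating: y = x + (M_Y − M_X) = 59 + (68 − 62) = 65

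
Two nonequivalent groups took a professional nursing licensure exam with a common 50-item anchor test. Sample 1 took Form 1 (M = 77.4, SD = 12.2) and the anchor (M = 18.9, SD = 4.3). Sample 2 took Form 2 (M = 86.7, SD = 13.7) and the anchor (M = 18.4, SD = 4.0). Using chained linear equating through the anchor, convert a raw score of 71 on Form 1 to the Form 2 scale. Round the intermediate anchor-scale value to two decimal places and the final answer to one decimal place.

Form 1 → anchor (Sample 1): v = (4.3/12.2)(71 − 77.4) + 18.9 = 16.64
anchor → Form 2 (Sample 2): y = (13.7/4.0)(16.64 − 18.4) + 86.7 = 80.7

80.7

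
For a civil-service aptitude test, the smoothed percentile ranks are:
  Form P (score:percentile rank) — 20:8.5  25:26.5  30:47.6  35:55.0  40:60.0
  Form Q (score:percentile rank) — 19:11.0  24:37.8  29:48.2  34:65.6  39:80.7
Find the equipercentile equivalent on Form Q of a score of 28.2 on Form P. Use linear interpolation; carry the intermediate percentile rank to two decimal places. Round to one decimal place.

PR of 28.2 on Form P: 26.5 + (28.2 − 25)/(30 − 25) × (47.6 − 26.5) = 40.00
On Form Q, PR 40.00 falls between score 24 (PR 37.8) and 29 (PR 48.2).
Interpolate: 24 + (40.00 − 37.8)/(48.2 − 37.8) × (29 − 24) = 25.1

25.1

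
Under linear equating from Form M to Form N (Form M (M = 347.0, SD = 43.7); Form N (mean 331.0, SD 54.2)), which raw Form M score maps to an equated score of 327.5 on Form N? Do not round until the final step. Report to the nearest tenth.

Invert y = (SD_Y/SD_X)(x − M_X) + M_Y:
x = (SD_X/SD_Y)(y − M_Y) + M_X = (43.7/54.2)(327.5 − 331.0) + 347.0
x = 0.806273 × -3.500 + 347.0 = 344.2

344.2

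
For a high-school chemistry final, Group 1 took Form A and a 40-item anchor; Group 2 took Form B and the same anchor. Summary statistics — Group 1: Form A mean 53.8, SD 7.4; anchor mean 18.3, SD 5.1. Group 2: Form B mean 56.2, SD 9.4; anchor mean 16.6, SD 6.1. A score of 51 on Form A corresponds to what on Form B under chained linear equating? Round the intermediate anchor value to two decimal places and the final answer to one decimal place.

Form A → anchor (Group 1): v = (5.1/7.4)(51 − 53.8) + 18.3 = 16.37
anchor → Form B (Group 2): y = (9.4/6.1)(16.37 − 16.6) + 56.2 = 55.8

55.8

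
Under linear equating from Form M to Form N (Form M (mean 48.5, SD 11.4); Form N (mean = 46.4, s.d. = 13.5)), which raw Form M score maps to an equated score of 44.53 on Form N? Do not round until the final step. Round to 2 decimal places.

46.92

Invert y = (SD_Y/SD_X)(x − M_X) + M_Y:
x = (SD_X/SD_Y)(y − M_Y) + M_X = (11.4/13.5)(44.53 − 46.4) + 48.5
x = 0.844444 × -1.870 + 48.5 = 46.92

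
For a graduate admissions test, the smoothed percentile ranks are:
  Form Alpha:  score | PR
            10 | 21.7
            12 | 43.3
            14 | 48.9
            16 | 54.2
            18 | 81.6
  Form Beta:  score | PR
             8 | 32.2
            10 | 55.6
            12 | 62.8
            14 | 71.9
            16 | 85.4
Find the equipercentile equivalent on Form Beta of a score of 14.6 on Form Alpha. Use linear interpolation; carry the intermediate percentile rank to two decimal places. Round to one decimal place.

9.6

PR of 14.6 on Form Alpha: 48.9 + (14.6 − 14)/(16 − 14) × (54.2 − 48.9) = 50.49
On Form Beta, PR 50.49 falls between score 8 (PR 32.2) and 10 (PR 55.6).
Interpolate: 8 + (50.49 − 32.2)/(55.6 − 32.2) × (10 − 8) = 9.6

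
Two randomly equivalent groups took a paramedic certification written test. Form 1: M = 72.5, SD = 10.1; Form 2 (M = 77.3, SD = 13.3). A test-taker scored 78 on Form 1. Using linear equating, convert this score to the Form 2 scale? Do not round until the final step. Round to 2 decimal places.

84.54

Linear equating: y = (SD_Y/SD_X)(x − M_X) + M_Y
y = (13.3/10.1)(78 − 72.5) + 77.3
y = 1.316832 × 5.5 + 77.3 = 7.2426 + 77.3 = 84.54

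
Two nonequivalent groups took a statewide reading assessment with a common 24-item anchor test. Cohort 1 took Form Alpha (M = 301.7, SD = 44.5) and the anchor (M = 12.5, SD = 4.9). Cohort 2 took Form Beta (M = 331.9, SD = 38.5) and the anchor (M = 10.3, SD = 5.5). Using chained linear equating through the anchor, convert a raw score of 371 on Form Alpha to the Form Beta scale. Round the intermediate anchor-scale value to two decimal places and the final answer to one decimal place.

400.7

Form Alpha → anchor (Cohort 1): v = (4.9/44.5)(371 − 301.7) + 12.5 = 20.13
anchor → Form Beta (Cohort 2): y = (38.5/5.5)(20.13 − 10.3) + 331.9 = 400.7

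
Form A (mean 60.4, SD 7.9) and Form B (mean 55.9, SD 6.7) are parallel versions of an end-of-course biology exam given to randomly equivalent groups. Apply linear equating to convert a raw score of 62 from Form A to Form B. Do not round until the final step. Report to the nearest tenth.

Linear equating: y = (SD_Y/SD_X)(x − M_X) + M_Y
y = (6.7/7.9)(62 − 60.4) + 55.9
y = 0.848101 × 1.6 + 55.9 = 1.3570 + 55.9 = 57.3

57.3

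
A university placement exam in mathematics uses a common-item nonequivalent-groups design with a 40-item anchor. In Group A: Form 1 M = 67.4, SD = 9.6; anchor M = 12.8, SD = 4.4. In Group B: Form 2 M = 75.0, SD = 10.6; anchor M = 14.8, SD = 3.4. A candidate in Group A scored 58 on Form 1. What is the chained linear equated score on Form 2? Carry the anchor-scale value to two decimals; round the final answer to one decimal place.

55.3

Form 1 → anchor (Group A): v = (4.4/9.6)(58 − 67.4) + 12.8 = 8.49
anchor → Form 2 (Group B): y = (10.6/3.4)(8.49 − 14.8) + 75.0 = 55.3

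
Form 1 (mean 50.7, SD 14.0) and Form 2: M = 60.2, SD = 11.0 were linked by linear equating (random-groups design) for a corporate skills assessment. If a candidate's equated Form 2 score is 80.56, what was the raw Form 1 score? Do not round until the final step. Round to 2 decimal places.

Invert y = (SD_Y/SD_X)(x − M_X) + M_Y:
x = (SD_X/SD_Y)(y − M_Y) + M_X = (14.0/11.0)(80.56 − 60.2) + 50.7
x = 1.272727 × 20.360 + 50.7 = 76.61

76.61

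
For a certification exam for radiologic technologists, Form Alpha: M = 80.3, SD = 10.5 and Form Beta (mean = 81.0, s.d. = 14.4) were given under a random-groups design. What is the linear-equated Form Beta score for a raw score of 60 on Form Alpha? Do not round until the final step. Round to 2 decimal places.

Linear equating: y = (SD_Y/SD_X)(x − M_X) + M_Y
y = (14.4/10.5)(60 − 80.3) + 81.0
y = 1.371429 × -20.3 + 81.0 = -27.8400 + 81.0 = 53.16

53.16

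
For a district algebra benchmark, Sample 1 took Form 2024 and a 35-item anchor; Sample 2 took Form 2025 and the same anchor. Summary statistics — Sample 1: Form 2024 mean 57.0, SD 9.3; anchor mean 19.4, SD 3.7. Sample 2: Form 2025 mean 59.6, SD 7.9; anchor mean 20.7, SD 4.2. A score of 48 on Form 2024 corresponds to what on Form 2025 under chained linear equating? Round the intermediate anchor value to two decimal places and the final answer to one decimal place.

50.4

Form 2024 → anchor (Sample 1): v = (3.7/9.3)(48 − 57.0) + 19.4 = 15.82
anchor → Form 2025 (Sample 2): y = (7.9/4.2)(15.82 − 20.7) + 59.6 = 50.4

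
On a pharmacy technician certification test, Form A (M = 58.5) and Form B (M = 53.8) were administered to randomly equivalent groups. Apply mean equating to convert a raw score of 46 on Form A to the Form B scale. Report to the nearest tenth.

Mean equating: y = x + (M_Y − M_X) = 46 + (53.8 − 58.5) = 41.3

41.3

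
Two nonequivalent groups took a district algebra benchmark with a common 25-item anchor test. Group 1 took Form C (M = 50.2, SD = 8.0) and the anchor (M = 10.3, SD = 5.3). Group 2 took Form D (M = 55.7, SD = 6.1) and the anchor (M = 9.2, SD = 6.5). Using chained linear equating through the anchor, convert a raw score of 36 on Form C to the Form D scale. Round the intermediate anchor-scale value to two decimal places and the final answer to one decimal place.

47.9

Form C → anchor (Group 1): v = (5.3/8.0)(36 − 50.2) + 10.3 = 0.89
anchor → Form D (Group 2): y = (6.1/6.5)(0.89 − 9.2) + 55.7 = 47.9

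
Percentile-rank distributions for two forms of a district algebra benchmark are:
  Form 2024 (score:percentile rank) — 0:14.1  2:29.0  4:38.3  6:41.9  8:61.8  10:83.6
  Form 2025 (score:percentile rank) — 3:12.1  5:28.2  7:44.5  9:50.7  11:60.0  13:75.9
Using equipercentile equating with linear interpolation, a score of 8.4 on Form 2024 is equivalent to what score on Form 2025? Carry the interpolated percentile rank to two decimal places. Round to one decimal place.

11.8

PR of 8.4 on Form 2024: 61.8 + (8.4 − 8)/(10 − 8) × (83.6 − 61.8) = 66.16
On Form 2025, PR 66.16 falls between score 11 (PR 60.0) and 13 (PR 75.9).
Interpolate: 11 + (66.16 − 60.0)/(75.9 − 60.0) × (13 − 11) = 11.8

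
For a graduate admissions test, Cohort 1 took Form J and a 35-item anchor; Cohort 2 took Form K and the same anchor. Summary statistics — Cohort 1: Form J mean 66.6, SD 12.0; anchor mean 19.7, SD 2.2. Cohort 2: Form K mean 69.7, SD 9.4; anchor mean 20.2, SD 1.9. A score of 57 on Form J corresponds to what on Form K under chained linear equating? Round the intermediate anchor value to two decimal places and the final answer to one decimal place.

58.5

Form J → anchor (Cohort 1): v = (2.2/12.0)(57 − 66.6) + 19.7 = 17.94
anchor → Form K (Cohort 2): y = (9.4/1.9)(17.94 − 20.2) + 69.7 = 58.5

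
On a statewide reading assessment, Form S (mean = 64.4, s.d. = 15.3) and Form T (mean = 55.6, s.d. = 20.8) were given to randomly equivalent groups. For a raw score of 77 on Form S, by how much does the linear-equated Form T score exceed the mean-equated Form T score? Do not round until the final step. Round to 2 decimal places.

Mean-equated: 77 + (55.6 − 64.4) = 68.20
Linear-equated: (20.8/15.3)(77 − 64.4) + 55.6 = 72.729
Difference = 72.729 − 68.20 = 4.53

4.53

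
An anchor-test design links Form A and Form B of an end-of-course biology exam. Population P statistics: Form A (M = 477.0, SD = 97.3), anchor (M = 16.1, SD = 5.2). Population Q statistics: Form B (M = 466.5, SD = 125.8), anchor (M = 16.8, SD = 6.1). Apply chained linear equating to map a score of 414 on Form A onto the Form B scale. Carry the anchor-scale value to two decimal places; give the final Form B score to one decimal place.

Form A → anchor (Population P): v = (5.2/97.3)(414 − 477.0) + 16.1 = 12.73
anchor → Form B (Population Q): y = (125.8/6.1)(12.73 − 16.8) + 466.5 = 382.6

382.6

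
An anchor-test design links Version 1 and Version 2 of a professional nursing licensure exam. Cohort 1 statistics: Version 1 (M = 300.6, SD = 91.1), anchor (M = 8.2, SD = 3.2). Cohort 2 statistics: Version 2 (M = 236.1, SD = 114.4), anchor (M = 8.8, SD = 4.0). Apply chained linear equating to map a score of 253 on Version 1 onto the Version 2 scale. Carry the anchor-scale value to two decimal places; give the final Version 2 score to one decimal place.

171.2

Version 1 → anchor (Cohort 1): v = (3.2/91.1)(253 − 300.6) + 8.2 = 6.53
anchor → Version 2 (Cohort 2): y = (114.4/4.0)(6.53 − 8.8) + 236.1 = 171.2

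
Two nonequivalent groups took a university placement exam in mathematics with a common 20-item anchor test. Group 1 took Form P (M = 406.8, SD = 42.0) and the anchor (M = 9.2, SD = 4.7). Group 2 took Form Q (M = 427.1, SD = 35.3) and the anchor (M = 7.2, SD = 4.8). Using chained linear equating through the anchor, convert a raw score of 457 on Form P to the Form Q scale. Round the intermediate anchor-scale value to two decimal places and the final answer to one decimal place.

483.1

Form P → anchor (Group 1): v = (4.7/42.0)(457 − 406.8) + 9.2 = 14.82
anchor → Form Q (Group 2): y = (35.3/4.8)(14.82 − 7.2) + 427.1 = 483.1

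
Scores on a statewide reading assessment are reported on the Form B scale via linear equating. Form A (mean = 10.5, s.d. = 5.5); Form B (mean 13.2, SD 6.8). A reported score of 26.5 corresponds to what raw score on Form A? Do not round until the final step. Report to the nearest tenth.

Invert y = (SD_Y/SD_X)(x − M_X) + M_Y:
x = (SD_X/SD_Y)(y − M_Y) + M_X = (5.5/6.8)(26.5 − 13.2) + 10.5
x = 0.808824 × 13.300 + 10.5 = 21.3

21.3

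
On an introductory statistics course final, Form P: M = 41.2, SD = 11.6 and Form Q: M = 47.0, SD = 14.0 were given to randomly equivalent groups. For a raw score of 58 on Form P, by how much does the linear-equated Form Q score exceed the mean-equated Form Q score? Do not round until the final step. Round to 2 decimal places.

3.48

Mean-equated: 58 + (47.0 − 41.2) = 63.80
Linear-equated: (14.0/11.6)(58 − 41.2) + 47.0 = 67.276
Difference = 67.276 − 63.80 = 3.48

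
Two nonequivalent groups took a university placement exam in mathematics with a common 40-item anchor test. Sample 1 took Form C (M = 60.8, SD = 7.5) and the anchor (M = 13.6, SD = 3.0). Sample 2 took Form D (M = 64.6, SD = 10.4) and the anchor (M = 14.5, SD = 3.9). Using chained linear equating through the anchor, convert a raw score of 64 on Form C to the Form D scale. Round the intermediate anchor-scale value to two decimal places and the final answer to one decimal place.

65.6

Form C → anchor (Sample 1): v = (3.0/7.5)(64 − 60.8) + 13.6 = 14.88
anchor → Form D (Sample 2): y = (10.4/3.9)(14.88 − 14.5) + 64.6 = 65.6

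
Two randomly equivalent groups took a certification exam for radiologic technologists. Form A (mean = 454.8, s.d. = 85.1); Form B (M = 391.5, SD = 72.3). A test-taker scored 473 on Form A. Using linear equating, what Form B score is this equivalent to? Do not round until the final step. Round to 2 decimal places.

Linear equating: y = (SD_Y/SD_X)(x − M_X) + M_Y
y = (72.3/85.1)(473 − 454.8) + 391.5
y = 0.849589 × 18.2 + 391.5 = 15.4625 + 391.5 = 406.96

406.96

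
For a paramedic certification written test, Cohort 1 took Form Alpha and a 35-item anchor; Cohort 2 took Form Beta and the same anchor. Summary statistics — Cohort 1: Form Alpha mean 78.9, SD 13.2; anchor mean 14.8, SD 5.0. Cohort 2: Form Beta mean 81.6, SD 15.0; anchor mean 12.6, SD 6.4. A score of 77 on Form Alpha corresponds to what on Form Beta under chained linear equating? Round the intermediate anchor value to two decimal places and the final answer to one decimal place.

Form Alpha → anchor (Cohort 1): v = (5.0/13.2)(77 − 78.9) + 14.8 = 14.08
anchor → Form Beta (Cohort 2): y = (15.0/6.4)(14.08 − 12.6) + 81.6 = 85.1

85.1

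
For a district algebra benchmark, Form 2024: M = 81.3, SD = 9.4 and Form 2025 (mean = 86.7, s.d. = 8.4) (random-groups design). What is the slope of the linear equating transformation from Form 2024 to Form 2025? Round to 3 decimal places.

A = SD_Y / SD_X = 8.4 / 9.4 = 0.894

0.894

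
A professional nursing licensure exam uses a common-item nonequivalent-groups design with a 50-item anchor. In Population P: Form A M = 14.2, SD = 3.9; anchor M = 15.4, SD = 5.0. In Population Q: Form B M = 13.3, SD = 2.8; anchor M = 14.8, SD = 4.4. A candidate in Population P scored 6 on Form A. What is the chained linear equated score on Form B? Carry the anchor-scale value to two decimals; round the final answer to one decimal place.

7.0

Form A → anchor (Population P): v = (5.0/3.9)(6 − 14.2) + 15.4 = 4.89
anchor → Form B (Population Q): y = (2.8/4.4)(4.89 − 14.8) + 13.3 = 7.0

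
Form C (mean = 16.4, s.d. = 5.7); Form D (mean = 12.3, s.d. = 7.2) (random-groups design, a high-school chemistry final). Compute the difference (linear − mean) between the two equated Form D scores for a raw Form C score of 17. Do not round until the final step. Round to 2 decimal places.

Mean-equated: 17 + (12.3 − 16.4) = 12.90
Linear-equated: (7.2/5.7)(17 − 16.4) + 12.3 = 13.058
Difference = 13.058 − 12.90 = 0.16

0.16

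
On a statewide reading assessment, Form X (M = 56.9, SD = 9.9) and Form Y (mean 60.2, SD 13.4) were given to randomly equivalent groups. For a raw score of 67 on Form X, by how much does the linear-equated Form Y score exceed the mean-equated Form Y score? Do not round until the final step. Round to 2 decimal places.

3.57

Mean-equated: 67 + (60.2 − 56.9) = 70.30
Linear-equated: (13.4/9.9)(67 − 56.9) + 60.2 = 73.871
Difference = 73.871 − 70.30 = 3.57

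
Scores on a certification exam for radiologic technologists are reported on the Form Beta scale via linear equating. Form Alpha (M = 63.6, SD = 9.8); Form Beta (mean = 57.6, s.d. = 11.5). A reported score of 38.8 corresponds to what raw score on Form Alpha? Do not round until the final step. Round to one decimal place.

47.6

Invert y = (SD_Y/SD_X)(x − M_X) + M_Y:
x = (SD_X/SD_Y)(y − M_Y) + M_X = (9.8/11.5)(38.8 − 57.6) + 63.6
x = 0.852174 × -18.800 + 63.6 = 47.6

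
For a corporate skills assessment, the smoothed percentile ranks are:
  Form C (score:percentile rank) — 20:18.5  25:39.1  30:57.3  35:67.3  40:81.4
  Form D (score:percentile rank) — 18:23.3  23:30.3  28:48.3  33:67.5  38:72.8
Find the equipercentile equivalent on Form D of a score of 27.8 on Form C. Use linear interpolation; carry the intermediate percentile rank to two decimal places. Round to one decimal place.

28.3

PR of 27.8 on Form C: 39.1 + (27.8 − 25)/(30 − 25) × (57.3 − 39.1) = 49.29
On Form D, PR 49.29 falls between score 28 (PR 48.3) and 33 (PR 67.5).
Interpolate: 28 + (49.29 − 48.3)/(67.5 − 48.3) × (33 − 28) = 28.3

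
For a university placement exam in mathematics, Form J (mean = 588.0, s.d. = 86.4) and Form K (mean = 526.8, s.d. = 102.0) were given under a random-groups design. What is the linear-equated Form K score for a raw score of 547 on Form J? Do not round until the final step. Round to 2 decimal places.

Linear equating: y = (SD_Y/SD_X)(x − M_X) + M_Y
y = (102.0/86.4)(547 − 588.0) + 526.8
y = 1.180556 × -41.0 + 526.8 = -48.4028 + 526.8 = 478.40

478.40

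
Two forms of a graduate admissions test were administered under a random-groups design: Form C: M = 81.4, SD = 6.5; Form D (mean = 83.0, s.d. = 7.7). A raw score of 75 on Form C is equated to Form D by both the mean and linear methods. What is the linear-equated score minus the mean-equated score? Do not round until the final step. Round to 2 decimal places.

-1.18

Mean-equated: 75 + (83.0 − 81.4) = 76.60
Linear-equated: (7.7/6.5)(75 − 81.4) + 83.0 = 75.418
Difference = 75.418 − 76.60 = -1.18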